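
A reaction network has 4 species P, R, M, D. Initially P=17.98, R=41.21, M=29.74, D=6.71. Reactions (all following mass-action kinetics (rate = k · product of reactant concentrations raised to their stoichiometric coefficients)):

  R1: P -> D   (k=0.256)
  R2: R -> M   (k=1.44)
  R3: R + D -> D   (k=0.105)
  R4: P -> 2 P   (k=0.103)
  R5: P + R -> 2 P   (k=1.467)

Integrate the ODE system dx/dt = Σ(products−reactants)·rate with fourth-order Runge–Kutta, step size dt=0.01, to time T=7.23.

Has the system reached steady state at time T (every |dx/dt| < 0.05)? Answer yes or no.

RK4 with dt=0.01: 723 steps to T=7.23. Trajectory (selected grid times):
t=0.00: P=17.98 R=41.21 M=29.74 D=6.71
t=0.80: P=50.96 R=0.00 M=30.88 D=17.62
t=1.61: P=45.02 R=0.00 M=30.88 D=27.55
t=2.41: P=39.83 R=0.00 M=30.88 D=36.23
t=3.21: P=35.24 R=0.00 M=30.88 D=43.91
t=4.02: P=31.14 R=0.00 M=30.88 D=50.78
t=4.82: P=27.55 R=0.00 M=30.88 D=56.79
t=5.62: P=24.38 R=0.00 M=30.88 D=62.10
t=6.43: P=21.53 R=0.00 M=30.88 D=66.85
t=7.23: P=19.05 R=0.00 M=30.88 D=71.00
Rates at T: R1=4.8776, R2=0.0000, R3=0.0000, R4=1.9625, R5=0.0000
dx/dt at T (Σ net stoichiometry × rate): P=-2.9151, R=-0.0000, M=+0.0000, D=+4.8776
Largest |dx/dt| is |+4.8776| (D) ≥ 0.05 → not steady.

Steady state at T: no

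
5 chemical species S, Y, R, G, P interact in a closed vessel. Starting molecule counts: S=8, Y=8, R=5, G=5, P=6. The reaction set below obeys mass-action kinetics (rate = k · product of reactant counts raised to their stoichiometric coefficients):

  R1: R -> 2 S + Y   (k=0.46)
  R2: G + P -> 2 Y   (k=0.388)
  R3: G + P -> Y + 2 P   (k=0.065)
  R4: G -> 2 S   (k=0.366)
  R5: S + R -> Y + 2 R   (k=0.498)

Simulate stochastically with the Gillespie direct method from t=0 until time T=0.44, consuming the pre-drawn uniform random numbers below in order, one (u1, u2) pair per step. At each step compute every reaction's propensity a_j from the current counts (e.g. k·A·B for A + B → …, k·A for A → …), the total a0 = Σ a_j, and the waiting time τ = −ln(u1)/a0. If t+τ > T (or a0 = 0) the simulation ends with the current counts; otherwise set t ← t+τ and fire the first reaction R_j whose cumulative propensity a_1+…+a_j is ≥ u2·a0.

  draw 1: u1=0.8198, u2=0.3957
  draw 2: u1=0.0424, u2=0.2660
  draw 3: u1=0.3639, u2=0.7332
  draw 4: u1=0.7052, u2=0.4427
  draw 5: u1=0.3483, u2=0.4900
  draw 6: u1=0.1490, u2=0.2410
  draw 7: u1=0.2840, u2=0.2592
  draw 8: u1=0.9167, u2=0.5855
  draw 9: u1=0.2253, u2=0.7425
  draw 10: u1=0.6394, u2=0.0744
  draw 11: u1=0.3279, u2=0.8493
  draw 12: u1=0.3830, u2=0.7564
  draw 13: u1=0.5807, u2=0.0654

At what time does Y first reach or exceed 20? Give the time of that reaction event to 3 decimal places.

t=0.000: S=8 Y=8 R=5 G=5 P=6
Draw 1: a1=2.300, a2=11.640, a3=1.950, a4=1.830, a5=19.920, a0=37.640; τ=−ln(0.8198)/37.640=0.005 → t=0.005; u2·a0=0.3957·37.640=14.894; a1+a2=13.940 < 14.894 ≤ a1+…+a3=15.890 → R3 fires; S=8 Y=9 R=5 G=4 P=7
Draw 2: a1=2.300, a2=10.864, a3=1.820, a4=1.464, a5=19.920, a0=36.368; τ=−ln(0.0424)/36.368=0.087 → t=0.092; u2·a0=0.2660·36.368=9.674; a1=2.300 < 9.674 ≤ a1+a2=13.164 → R2 fires; S=8 Y=11 R=5 G=3 P=6
Draw 3: a1=2.300, a2=6.984, a3=1.170, a4=1.098, a5=19.920, a0=31.472; τ=−ln(0.3639)/31.472=0.032 → t=0.124; u2·a0=0.7332·31.472=23.075; a1+…+a4=11.552 < 23.075 ≤ a1+…+a5=31.472 → R5 fires; S=7 Y=12 R=6 G=3 P=6
Draw 4: a1=2.760, a2=6.984, a3=1.170, a4=1.098, a5=20.916, a0=32.928; τ=−ln(0.7052)/32.928=0.011 → t=0.135; u2·a0=0.4427·32.928=14.577; a1+…+a4=12.012 < 14.577 ≤ a1+…+a5=32.928 → R5 fires; S=6 Y=13 R=7 G=3 P=6
Draw 5: a1=3.220, a2=6.984, a3=1.170, a4=1.098, a5=20.916, a0=33.388; τ=−ln(0.3483)/33.388=0.032 → t=0.167; u2·a0=0.4900·33.388=16.360; a1+…+a4=12.472 < 16.360 ≤ a1+…+a5=33.388 → R5 fires; S=5 Y=14 R=8 G=3 P=6
Draw 6: a1=3.680, a2=6.984, a3=1.170, a4=1.098, a5=19.920, a0=32.852; τ=−ln(0.1490)/32.852=0.058 → t=0.224; u2·a0=0.2410·32.852=7.917; a1=3.680 < 7.917 ≤ a1+a2=10.664 → R2 fires; S=5 Y=16 R=8 G=2 P=5
Draw 7: a1=3.680, a2=3.880, a3=0.650, a4=0.732, a5=19.920, a0=28.862; τ=−ln(0.2840)/28.862=0.044 → t=0.268; u2·a0=0.2592·28.862=7.481; a1=3.680 < 7.481 ≤ a1+a2=7.560 → R2 fires; S=5 Y=18 R=8 G=1 P=4
Draw 8: a1=3.680, a2=1.552, a3=0.260, a4=0.366, a5=19.920, a0=25.778; τ=−ln(0.9167)/25.778=0.003 → t=0.271; u2·a0=0.5855·25.778=15.093; a1+…+a4=5.858 < 15.093 ≤ a1+…+a5=25.778 → R5 fires; S=4 Y=19 R=9 G=1 P=4
Draw 9: a1=4.140, a2=1.552, a3=0.260, a4=0.366, a5=17.928, a0=24.246; τ=−ln(0.2253)/24.246=0.061 → t=0.333; u2·a0=0.7425·24.246=18.003; a1+…+a4=6.318 < 18.003 ≤ a1+…+a5=24.246 → R5 fires; S=3 Y=20 R=10 G=1 P=4
Draw 10: a1=4.600, a2=1.552, a3=0.260, a4=0.366, a5=14.940, a0=21.718; τ=−ln(0.6394)/21.718=0.021 → t=0.353; u2·a0=0.0744·21.718=1.616 ≤ a1=4.600 → R1 fires; S=5 Y=21 R=9 G=1 P=4
Draw 11: a1=4.140, a2=1.552, a3=0.260, a4=0.366, a5=22.410, a0=28.728; τ=−ln(0.3279)/28.728=0.039 → t=0.392; u2·a0=0.8493·28.728=24.399; a1+…+a4=6.318 < 24.399 ≤ a1+…+a5=28.728 → R5 fires; S=4 Y=22 R=10 G=1 P=4
Draw 12: a1=4.600, a2=1.552, a3=0.260, a4=0.366, a5=19.920, a0=26.698; τ=−ln(0.3830)/26.698=0.036 → t=0.428; u2·a0=0.7564·26.698=20.194; a1+…+a4=6.778 < 20.194 ≤ a1+…+a5=26.698 → R5 fires; S=3 Y=23 R=11 G=1 P=4
Draw 13: a1=5.060, a2=1.552, a3=0.260, a4=0.366, a5=16.434, a0=23.672; τ=−ln(0.5807)/23.672=0.023 → t=0.451 > T=0.44: stop.
Y first becomes ≥ 20 when it reaches 20 at the event at t=0.333.

Threshold first reached at t = 0.333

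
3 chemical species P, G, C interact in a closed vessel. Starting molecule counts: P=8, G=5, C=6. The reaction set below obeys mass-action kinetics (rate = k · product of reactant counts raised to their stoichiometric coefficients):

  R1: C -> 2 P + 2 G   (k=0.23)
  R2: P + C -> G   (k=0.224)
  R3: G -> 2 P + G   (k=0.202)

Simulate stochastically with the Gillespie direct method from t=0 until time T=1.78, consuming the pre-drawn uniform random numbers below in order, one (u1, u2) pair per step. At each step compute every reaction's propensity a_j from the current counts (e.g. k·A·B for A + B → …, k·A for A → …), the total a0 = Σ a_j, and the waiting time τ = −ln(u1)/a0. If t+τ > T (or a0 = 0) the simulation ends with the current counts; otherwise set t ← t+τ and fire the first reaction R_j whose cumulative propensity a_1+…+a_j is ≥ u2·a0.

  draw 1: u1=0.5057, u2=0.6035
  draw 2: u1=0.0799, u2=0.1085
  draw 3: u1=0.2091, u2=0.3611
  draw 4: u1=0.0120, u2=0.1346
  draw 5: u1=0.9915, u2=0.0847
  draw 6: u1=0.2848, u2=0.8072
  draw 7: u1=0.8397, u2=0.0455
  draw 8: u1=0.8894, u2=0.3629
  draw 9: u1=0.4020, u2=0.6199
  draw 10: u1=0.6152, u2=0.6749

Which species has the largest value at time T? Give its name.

Dominant species at T: P

t=0.000: P=8 G=5 C=6
Draw 1: a1=1.380, a2=10.752, a3=1.010, a0=13.142; τ=−ln(0.5057)/13.142=0.052 → t=0.052; u2·a0=0.6035·13.142=7.931; a1=1.380 < 7.931 ≤ a1+a2=12.132 → R2 fires; P=7 G=6 C=5
Draw 2: a1=1.150, a2=7.840, a3=1.212, a0=10.202; τ=−ln(0.0799)/10.202=0.248 → t=0.300; u2·a0=0.1085·10.202=1.107 ≤ a1=1.150 → R1 fires; P=9 G=8 C=4
Draw 3: a1=0.920, a2=8.064, a3=1.616, a0=10.600; τ=−ln(0.2091)/10.600=0.148 → t=0.447; u2·a0=0.3611·10.600=3.828; a1=0.920 < 3.828 ≤ a1+a2=8.984 → R2 fires; P=8 G=9 C=3
Draw 4: a1=0.690, a2=5.376, a3=1.818, a0=7.884; τ=−ln(0.0120)/7.884=0.561 → t=1.008; u2·a0=0.1346·7.884=1.061; a1=0.690 < 1.061 ≤ a1+a2=6.066 → R2 fires; P=7 G=10 C=2
Draw 5: a1=0.460, a2=3.136, a3=2.020, a0=5.616; τ=−ln(0.9915)/5.616=0.002 → t=1.010; u2·a0=0.0847·5.616=0.476; a1=0.460 < 0.476 ≤ a1+a2=3.596 → R2 fires; P=6 G=11 C=1
Draw 6: a1=0.230, a2=1.344, a3=2.222, a0=3.796; τ=−ln(0.2848)/3.796=0.331 → t=1.341; u2·a0=0.8072·3.796=3.064; a1+a2=1.574 < 3.064 ≤ a1+…+a3=3.796 → R3 fires; P=8 G=11 C=1
Draw 7: a1=0.230, a2=1.792, a3=2.222, a0=4.244; τ=−ln(0.8397)/4.244=0.041 → t=1.382; u2·a0=0.0455·4.244=0.193 ≤ a1=0.230 → R1 fires; P=10 G=13 C=0
Draw 8: a1=0.000, a2=0.000, a3=2.626, a0=2.626; τ=−ln(0.8894)/2.626=0.045 → t=1.426; u2·a0=0.3629·2.626=0.953; a1+a2=0.000 < 0.953 ≤ a1+…+a3=2.626 → R3 fires; P=12 G=13 C=0
Draw 9: a1=0.000, a2=0.000, a3=2.626, a0=2.626; τ=−ln(0.4020)/2.626=0.347 → t=1.773; u2·a0=0.6199·2.626=1.628; a1+a2=0.000 < 1.628 ≤ a1+…+a3=2.626 → R3 fires; P=14 G=13 C=0
Draw 10: a1=0.000, a2=0.000, a3=2.626, a0=2.626; τ=−ln(0.6152)/2.626=0.185 → t=1.958 > T=1.78: stop.
At T=1.78: P=14 G=13 C=0; the largest is P.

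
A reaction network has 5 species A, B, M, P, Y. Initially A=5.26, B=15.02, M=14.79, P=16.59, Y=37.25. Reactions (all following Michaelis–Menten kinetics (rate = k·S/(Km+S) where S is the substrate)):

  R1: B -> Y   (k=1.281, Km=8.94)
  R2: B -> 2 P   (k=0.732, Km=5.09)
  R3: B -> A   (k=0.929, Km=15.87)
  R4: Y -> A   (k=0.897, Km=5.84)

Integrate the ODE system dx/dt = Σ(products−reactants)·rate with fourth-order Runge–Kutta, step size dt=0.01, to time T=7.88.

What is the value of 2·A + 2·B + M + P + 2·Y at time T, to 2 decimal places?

Check how each reaction changes W = 2·A + 2·B + M + P + 2·Y (weight of products minus weight of reactants):
R1: B -> Y: (2·1) − (2·1) = 2 − 2 = 0
R2: B -> 2 P: (1·2) − (2·1) = 2 − 2 = 0
R3: B -> A: (2·1) − (2·1) = 2 − 2 = 0
R4: Y -> A: (2·1) − (2·1) = 2 − 2 = 0
Every reaction leaves W unchanged, so W is conserved and no simulation is needed: W(T) = W(0) = 2·5.26 + 2·15.02 + 14.79 + 16.59 + 2·37.25 = 146.44

Value at T = 146.44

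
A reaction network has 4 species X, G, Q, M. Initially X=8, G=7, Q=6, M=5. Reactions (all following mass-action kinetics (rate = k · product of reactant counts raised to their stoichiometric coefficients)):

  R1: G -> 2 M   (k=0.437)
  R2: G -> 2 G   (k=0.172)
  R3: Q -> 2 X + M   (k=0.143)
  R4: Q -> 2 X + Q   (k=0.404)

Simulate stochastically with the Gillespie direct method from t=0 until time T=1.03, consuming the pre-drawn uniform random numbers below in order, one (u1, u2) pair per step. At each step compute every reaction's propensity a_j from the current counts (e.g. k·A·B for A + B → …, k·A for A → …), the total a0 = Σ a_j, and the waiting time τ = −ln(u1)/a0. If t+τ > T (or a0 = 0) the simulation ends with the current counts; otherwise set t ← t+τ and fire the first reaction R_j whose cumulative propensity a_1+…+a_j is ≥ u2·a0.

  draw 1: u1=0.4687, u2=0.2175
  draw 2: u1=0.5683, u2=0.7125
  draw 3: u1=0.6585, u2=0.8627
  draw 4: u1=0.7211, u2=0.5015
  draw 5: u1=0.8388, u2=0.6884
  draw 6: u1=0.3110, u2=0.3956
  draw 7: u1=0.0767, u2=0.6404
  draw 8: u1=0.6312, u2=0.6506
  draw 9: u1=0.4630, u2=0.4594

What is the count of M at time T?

t=0.000: X=8 G=7 Q=6 M=5
Draw 1: a1=3.059, a2=1.204, a3=0.858, a4=2.424, a0=7.545; τ=−ln(0.4687)/7.545=0.100 → t=0.100; u2·a0=0.2175·7.545=1.641 ≤ a1=3.059 → R1 fires; X=8 G=6 Q=6 M=7
Draw 2: a1=2.622, a2=1.032, a3=0.858, a4=2.424, a0=6.936; τ=−ln(0.5683)/6.936=0.081 → t=0.182; u2·a0=0.7125·6.936=4.942; a1+…+a3=4.512 < 4.942 ≤ a1+…+a4=6.936 → R4 fires; X=10 G=6 Q=6 M=7
Draw 3: a1=2.622, a2=1.032, a3=0.858, a4=2.424, a0=6.936; τ=−ln(0.6585)/6.936=0.060 → t=0.242; u2·a0=0.8627·6.936=5.984; a1+…+a3=4.512 < 5.984 ≤ a1+…+a4=6.936 → R4 fires; X=12 G=6 Q=6 M=7
Draw 4: a1=2.622, a2=1.032, a3=0.858, a4=2.424, a0=6.936; τ=−ln(0.7211)/6.936=0.047 → t=0.289; u2·a0=0.5015·6.936=3.478; a1=2.622 < 3.478 ≤ a1+a2=3.654 → R2 fires; X=12 G=7 Q=6 M=7
Draw 5: a1=3.059, a2=1.204, a3=0.858, a4=2.424, a0=7.545; τ=−ln(0.8388)/7.545=0.023 → t=0.313; u2·a0=0.6884·7.545=5.194; a1+…+a3=5.121 < 5.194 ≤ a1+…+a4=7.545 → R4 fires; X=14 G=7 Q=6 M=7
Draw 6: a1=3.059, a2=1.204, a3=0.858, a4=2.424, a0=7.545; τ=−ln(0.3110)/7.545=0.155 → t=0.467; u2·a0=0.3956·7.545=2.985 ≤ a1=3.059 → R1 fires; X=14 G=6 Q=6 M=9
Draw 7: a1=2.622, a2=1.032, a3=0.858, a4=2.424, a0=6.936; τ=−ln(0.0767)/6.936=0.370 → t=0.838; u2·a0=0.6404·6.936=4.442; a1+a2=3.654 < 4.442 ≤ a1+…+a3=4.512 → R3 fires; X=16 G=6 Q=5 M=10
Draw 8: a1=2.622, a2=1.032, a3=0.715, a4=2.020, a0=6.389; τ=−ln(0.6312)/6.389=0.072 → t=0.910; u2·a0=0.6506·6.389=4.157; a1+a2=3.654 < 4.157 ≤ a1+…+a3=4.369 → R3 fires; X=18 G=6 Q=4 M=11
Draw 9: a1=2.622, a2=1.032, a3=0.572, a4=1.616, a0=5.842; τ=−ln(0.4630)/5.842=0.132 → t=1.041 > T=1.03: stop.
Read off M at T=1.03: 11

M at T = 11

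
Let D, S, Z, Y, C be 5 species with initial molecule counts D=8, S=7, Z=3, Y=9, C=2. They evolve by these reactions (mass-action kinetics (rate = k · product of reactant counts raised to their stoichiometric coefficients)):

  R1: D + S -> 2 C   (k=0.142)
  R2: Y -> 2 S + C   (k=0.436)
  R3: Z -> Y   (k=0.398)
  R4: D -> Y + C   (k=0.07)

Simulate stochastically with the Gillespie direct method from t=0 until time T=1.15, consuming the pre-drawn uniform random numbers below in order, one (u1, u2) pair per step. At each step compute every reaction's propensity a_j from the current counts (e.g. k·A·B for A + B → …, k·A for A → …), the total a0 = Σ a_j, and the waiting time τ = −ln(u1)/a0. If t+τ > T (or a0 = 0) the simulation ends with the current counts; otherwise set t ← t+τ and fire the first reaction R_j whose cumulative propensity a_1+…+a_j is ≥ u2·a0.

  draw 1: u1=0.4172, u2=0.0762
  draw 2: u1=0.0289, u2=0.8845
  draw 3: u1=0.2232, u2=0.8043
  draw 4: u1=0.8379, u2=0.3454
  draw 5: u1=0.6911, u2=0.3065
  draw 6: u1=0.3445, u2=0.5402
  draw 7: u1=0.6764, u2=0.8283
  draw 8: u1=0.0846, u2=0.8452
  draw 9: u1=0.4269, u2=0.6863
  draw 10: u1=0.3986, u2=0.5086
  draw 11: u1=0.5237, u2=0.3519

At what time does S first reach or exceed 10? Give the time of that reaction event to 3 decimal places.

t=0.000: D=8 S=7 Z=3 Y=9 C=2
Draw 1: a1=7.952, a2=3.924, a3=1.194, a4=0.560, a0=13.630; τ=−ln(0.4172)/13.630=0.064 → t=0.064; u2·a0=0.0762·13.630=1.039 ≤ a1=7.952 → R1 fires; D=7 S=6 Z=3 Y=9 C=4
Draw 2: a1=5.964, a2=3.924, a3=1.194, a4=0.490, a0=11.572; τ=−ln(0.0289)/11.572=0.306 → t=0.370; u2·a0=0.8845·11.572=10.235; a1+a2=9.888 < 10.235 ≤ a1+…+a3=11.082 → R3 fires; D=7 S=6 Z=2 Y=10 C=4
Draw 3: a1=5.964, a2=4.360, a3=0.796, a4=0.490, a0=11.610; τ=−ln(0.2232)/11.610=0.129 → t=0.500; u2·a0=0.8043·11.610=9.338; a1=5.964 < 9.338 ≤ a1+a2=10.324 → R2 fires; D=7 S=8 Z=2 Y=9 C=5
Draw 4: a1=7.952, a2=3.924, a3=0.796, a4=0.490, a0=13.162; τ=−ln(0.8379)/13.162=0.013 → t=0.513; u2·a0=0.3454·13.162=4.546 ≤ a1=7.952 → R1 fires; D=6 S=7 Z=2 Y=9 C=7
Draw 5: a1=5.964, a2=3.924, a3=0.796, a4=0.420, a0=11.104; τ=−ln(0.6911)/11.104=0.033 → t=0.546; u2·a0=0.3065·11.104=3.403 ≤ a1=5.964 → R1 fires; D=5 S=6 Z=2 Y=9 C=9
Draw 6: a1=4.260, a2=3.924, a3=0.796, a4=0.350, a0=9.330; τ=−ln(0.3445)/9.330=0.114 → t=0.660; u2·a0=0.5402·9.330=5.040; a1=4.260 < 5.040 ≤ a1+a2=8.184 → R2 fires; D=5 S=8 Z=2 Y=8 C=10
Draw 7: a1=5.680, a2=3.488, a3=0.796, a4=0.350, a0=10.314; τ=−ln(0.6764)/10.314=0.038 → t=0.698; u2·a0=0.8283·10.314=8.543; a1=5.680 < 8.543 ≤ a1+a2=9.168 → R2 fires; D=5 S=10 Z=2 Y=7 C=11
Draw 8: a1=7.100, a2=3.052, a3=0.796, a4=0.350, a0=11.298; τ=−ln(0.0846)/11.298=0.219 → t=0.917; u2·a0=0.8452·11.298=9.549; a1=7.100 < 9.549 ≤ a1+a2=10.152 → R2 fires; D=5 S=12 Z=2 Y=6 C=12
Draw 9: a1=8.520, a2=2.616, a3=0.796, a4=0.350, a0=12.282; τ=−ln(0.4269)/12.282=0.069 → t=0.986; u2·a0=0.6863·12.282=8.429 ≤ a1=8.520 → R1 fires; D=4 S=11 Z=2 Y=6 C=14
Draw 10: a1=6.248, a2=2.616, a3=0.796, a4=0.280, a0=9.940; τ=−ln(0.3986)/9.940=0.093 → t=1.079; u2·a0=0.5086·9.940=5.055 ≤ a1=6.248 → R1 fires; D=3 S=10 Z=2 Y=6 C=16
Draw 11: a1=4.260, a2=2.616, a3=0.796, a4=0.210, a0=7.882; τ=−ln(0.5237)/7.882=0.082 → t=1.161 > T=1.15: stop.
S first becomes ≥ 10 when it reaches 10 at the event at t=0.698.

Threshold first reached at t = 0.698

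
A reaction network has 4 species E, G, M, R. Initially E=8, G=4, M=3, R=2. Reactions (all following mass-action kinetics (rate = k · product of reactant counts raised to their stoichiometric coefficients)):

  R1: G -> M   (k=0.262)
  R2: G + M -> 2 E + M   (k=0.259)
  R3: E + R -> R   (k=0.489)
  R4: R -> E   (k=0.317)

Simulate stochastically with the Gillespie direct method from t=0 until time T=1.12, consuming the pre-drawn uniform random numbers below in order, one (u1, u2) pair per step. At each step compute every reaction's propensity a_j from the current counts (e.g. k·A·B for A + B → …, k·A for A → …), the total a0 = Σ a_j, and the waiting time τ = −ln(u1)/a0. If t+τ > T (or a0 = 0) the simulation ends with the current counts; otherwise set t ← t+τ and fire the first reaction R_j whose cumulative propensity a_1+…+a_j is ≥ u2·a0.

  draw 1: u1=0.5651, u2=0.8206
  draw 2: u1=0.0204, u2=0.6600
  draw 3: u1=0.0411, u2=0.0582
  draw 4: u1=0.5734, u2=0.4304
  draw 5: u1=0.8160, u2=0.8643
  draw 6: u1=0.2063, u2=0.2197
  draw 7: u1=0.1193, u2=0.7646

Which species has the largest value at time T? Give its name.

t=0.000: E=8 G=4 M=3 R=2
Draw 1: a1=1.048, a2=3.108, a3=7.824, a4=0.634, a0=12.614; τ=−ln(0.5651)/12.614=0.045 → t=0.045; u2·a0=0.8206·12.614=10.351; a1+a2=4.156 < 10.351 ≤ a1+…+a3=11.980 → R3 fires; E=7 G=4 M=3 R=2
Draw 2: a1=1.048, a2=3.108, a3=6.846, a4=0.634, a0=11.636; τ=−ln(0.0204)/11.636=0.334 → t=0.380; u2·a0=0.6600·11.636=7.680; a1+a2=4.156 < 7.680 ≤ a1+…+a3=11.002 → R3 fires; E=6 G=4 M=3 R=2
Draw 3: a1=1.048, a2=3.108, a3=5.868, a4=0.634, a0=10.658; τ=−ln(0.0411)/10.658=0.299 → t=0.679; u2·a0=0.0582·10.658=0.620 ≤ a1=1.048 → R1 fires; E=6 G=3 M=4 R=2
Draw 4: a1=0.786, a2=3.108, a3=5.868, a4=0.634, a0=10.396; τ=−ln(0.5734)/10.396=0.053 → t=0.733; u2·a0=0.4304·10.396=4.474; a1+a2=3.894 < 4.474 ≤ a1+…+a3=9.762 → R3 fires; E=5 G=3 M=4 R=2
Draw 5: a1=0.786, a2=3.108, a3=4.890, a4=0.634, a0=9.418; τ=−ln(0.8160)/9.418=0.022 → t=0.754; u2·a0=0.8643·9.418=8.140; a1+a2=3.894 < 8.140 ≤ a1+…+a3=8.784 → R3 fires; E=4 G=3 M=4 R=2
Draw 6: a1=0.786, a2=3.108, a3=3.912, a4=0.634, a0=8.440; τ=−ln(0.2063)/8.440=0.187 → t=0.941; u2·a0=0.2197·8.440=1.854; a1=0.786 < 1.854 ≤ a1+a2=3.894 → R2 fires; E=6 G=2 M=4 R=2
Draw 7: a1=0.524, a2=2.072, a3=5.868, a4=0.634, a0=9.098; τ=−ln(0.1193)/9.098=0.234 → t=1.175 > T=1.12: stop.
At T=1.12: E=6 G=2 M=4 R=2; the largest is E.

Dominant species at T: E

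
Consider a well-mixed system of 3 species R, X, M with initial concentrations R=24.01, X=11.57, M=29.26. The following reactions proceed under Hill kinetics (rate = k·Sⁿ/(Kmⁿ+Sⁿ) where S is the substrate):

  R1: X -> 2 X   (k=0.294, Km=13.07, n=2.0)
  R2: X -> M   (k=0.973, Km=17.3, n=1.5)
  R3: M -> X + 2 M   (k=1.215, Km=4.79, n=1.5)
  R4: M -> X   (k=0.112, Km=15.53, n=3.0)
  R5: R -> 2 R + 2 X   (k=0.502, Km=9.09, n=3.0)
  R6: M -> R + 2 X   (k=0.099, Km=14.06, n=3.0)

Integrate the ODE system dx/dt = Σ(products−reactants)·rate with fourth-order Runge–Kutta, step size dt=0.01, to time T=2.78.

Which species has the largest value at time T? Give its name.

RK4 with dt=0.01: 278 steps to T=2.78. Trajectory (selected grid times):
t=0.00: R=24.01 X=11.57 M=29.26
t=0.31: R=24.19 X=12.24 M=29.67
t=0.62: R=24.36 X=12.90 M=30.08
t=0.93: R=24.54 X=13.56 M=30.49
t=1.24: R=24.71 X=14.22 M=30.92
t=1.54: R=24.88 X=14.86 M=31.33
t=1.85: R=25.06 X=15.52 M=31.76
t=2.16: R=25.24 X=16.17 M=32.20
t=2.47: R=25.41 X=16.82 M=32.64
t=2.78: R=25.59 X=17.47 M=33.09
At T=2.78: R=25.59 X=17.47 M=33.09; the largest is M.

Dominant species at T: M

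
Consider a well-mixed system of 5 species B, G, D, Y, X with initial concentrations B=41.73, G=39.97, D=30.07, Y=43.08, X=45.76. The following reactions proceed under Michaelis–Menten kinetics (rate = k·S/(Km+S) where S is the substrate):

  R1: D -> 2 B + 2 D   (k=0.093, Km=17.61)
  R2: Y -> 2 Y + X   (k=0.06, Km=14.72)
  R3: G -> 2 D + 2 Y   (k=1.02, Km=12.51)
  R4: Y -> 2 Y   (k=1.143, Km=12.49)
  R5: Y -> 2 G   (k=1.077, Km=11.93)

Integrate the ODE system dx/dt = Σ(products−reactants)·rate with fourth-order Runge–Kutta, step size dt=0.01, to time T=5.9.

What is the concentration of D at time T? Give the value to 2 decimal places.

RK4 with dt=0.01: 590 steps to T=5.9. Trajectory (selected grid times):
t=0.00: B=41.73 G=39.97 D=30.07 Y=43.08 X=45.76
t=0.66: B=41.81 G=40.57 D=31.14 Y=44.17 X=45.79
t=1.31: B=41.89 G=41.17 D=32.19 Y=45.24 X=45.82
t=1.97: B=41.97 G=41.78 D=33.26 Y=46.33 X=45.85
t=2.62: B=42.04 G=42.39 D=34.33 Y=47.41 X=45.88
t=3.28: B=42.13 G=43.00 D=35.41 Y=48.51 X=45.91
t=3.93: B=42.21 G=43.62 D=36.48 Y=49.60 X=45.94
t=4.59: B=42.29 G=44.24 D=37.57 Y=50.71 X=45.97
t=5.24: B=42.37 G=44.86 D=38.64 Y=51.80 X=46.00
t=5.90: B=42.46 G=45.49 D=39.74 Y=52.92 X=46.03
Read off D at T=5.9: 39.74

D at T = 39.74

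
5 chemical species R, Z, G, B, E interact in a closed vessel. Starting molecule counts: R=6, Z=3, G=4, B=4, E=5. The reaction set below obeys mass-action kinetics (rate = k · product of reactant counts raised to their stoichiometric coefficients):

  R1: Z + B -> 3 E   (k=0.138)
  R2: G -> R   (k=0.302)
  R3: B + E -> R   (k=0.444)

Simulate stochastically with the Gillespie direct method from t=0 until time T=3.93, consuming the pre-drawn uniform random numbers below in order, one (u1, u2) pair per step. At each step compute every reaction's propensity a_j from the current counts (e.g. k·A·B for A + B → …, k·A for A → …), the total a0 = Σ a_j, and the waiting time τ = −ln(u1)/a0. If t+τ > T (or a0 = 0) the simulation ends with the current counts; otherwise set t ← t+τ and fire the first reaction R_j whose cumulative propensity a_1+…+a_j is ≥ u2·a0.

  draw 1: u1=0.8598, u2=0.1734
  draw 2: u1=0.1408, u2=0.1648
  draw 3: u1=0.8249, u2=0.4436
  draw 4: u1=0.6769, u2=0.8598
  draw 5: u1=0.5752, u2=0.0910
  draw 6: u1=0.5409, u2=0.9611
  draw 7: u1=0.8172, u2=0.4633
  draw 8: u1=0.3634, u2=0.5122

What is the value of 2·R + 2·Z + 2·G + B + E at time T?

Check how each reaction changes W = 2·R + 2·Z + 2·G + B + E (weight of products minus weight of reactants):
R1: Z + B -> 3 E: (1·3) − (2·1 + 1·1) = 3 − 3 = 0
R2: G -> R: (2·1) − (2·1) = 2 − 2 = 0
R3: B + E -> R: (2·1) − (1·1 + 1·1) = 2 − 2 = 0
Every reaction leaves W unchanged, so W is conserved and no simulation is needed: W(T) = W(0) = 2·6 + 2·3 + 2·4 + 4 + 5 = 35

Value at T = 35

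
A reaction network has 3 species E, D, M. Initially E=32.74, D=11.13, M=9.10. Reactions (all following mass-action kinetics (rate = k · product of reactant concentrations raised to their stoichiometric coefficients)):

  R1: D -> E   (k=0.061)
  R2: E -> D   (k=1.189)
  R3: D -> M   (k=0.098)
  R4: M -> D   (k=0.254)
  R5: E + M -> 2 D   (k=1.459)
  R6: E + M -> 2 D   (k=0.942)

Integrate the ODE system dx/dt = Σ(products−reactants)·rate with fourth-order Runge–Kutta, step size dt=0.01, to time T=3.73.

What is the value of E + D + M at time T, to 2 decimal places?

Value at T = 52.97

Check how each reaction changes W = E + D + M (weight of products minus weight of reactants):
R1: D -> E: (1·1) − (1·1) = 1 − 1 = 0
R2: E -> D: (1·1) − (1·1) = 1 − 1 = 0
R3: D -> M: (1·1) − (1·1) = 1 − 1 = 0
R4: M -> D: (1·1) − (1·1) = 1 − 1 = 0
R5: E + M -> 2 D: (1·2) − (1·1 + 1·1) = 2 − 2 = 0
R6: E + M -> 2 D: (1·2) − (1·1 + 1·1) = 2 − 2 = 0
Every reaction leaves W unchanged, so W is conserved and no simulation is needed: W(T) = W(0) = 32.74 + 11.13 + 9.10 = 52.97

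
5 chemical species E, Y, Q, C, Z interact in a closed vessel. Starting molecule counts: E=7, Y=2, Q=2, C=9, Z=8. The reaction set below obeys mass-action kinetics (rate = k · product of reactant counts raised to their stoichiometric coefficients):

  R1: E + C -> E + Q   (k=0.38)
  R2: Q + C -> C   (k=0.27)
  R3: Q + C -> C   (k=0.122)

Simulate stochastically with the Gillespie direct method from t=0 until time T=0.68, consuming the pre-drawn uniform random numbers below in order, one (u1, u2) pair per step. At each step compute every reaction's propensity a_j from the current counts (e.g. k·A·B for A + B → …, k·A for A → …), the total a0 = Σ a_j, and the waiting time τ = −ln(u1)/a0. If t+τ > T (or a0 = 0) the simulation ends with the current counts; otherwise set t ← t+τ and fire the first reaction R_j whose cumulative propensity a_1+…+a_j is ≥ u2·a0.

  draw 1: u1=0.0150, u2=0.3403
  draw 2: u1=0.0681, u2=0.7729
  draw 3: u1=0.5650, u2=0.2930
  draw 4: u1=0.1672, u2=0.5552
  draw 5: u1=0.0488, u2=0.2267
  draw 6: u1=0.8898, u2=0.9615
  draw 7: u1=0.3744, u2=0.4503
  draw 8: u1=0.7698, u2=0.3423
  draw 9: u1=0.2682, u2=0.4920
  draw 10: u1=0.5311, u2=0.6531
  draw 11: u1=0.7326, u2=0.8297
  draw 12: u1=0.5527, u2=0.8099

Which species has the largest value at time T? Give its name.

Dominant species at T: Z

t=0.000: E=7 Y=2 Q=2 C=9 Z=8
Draw 1: a1=23.940, a2=4.860, a3=2.196, a0=30.996; τ=−ln(0.0150)/30.996=0.135 → t=0.135; u2·a0=0.3403·30.996=10.548 ≤ a1=23.940 → R1 fires; E=7 Y=2 Q=3 C=8 Z=8
Draw 2: a1=21.280, a2=6.480, a3=2.928, a0=30.688; τ=−ln(0.0681)/30.688=0.088 → t=0.223; u2·a0=0.7729·30.688=23.719; a1=21.280 < 23.719 ≤ a1+a2=27.760 → R2 fires; E=7 Y=2 Q=2 C=8 Z=8
Draw 3: a1=21.280, a2=4.320, a3=1.952, a0=27.552; τ=−ln(0.5650)/27.552=0.021 → t=0.244; u2·a0=0.2930·27.552=8.073 ≤ a1=21.280 → R1 fires; E=7 Y=2 Q=3 C=7 Z=8
Draw 4: a1=18.620, a2=5.670, a3=2.562, a0=26.852; τ=−ln(0.1672)/26.852=0.067 → t=0.310; u2·a0=0.5552·26.852=14.908 ≤ a1=18.620 → R1 fires; E=7 Y=2 Q=4 C=6 Z=8
Draw 5: a1=15.960, a2=6.480, a3=2.928, a0=25.368; τ=−ln(0.0488)/25.368=0.119 → t=0.429; u2·a0=0.2267·25.368=5.751 ≤ a1=15.960 → R1 fires; E=7 Y=2 Q=5 C=5 Z=8
Draw 6: a1=13.300, a2=6.750, a3=3.050, a0=23.100; τ=−ln(0.8898)/23.100=0.005 → t=0.434; u2·a0=0.9615·23.100=22.211; a1+a2=20.050 < 22.211 ≤ a1+…+a3=23.100 → R3 fires; E=7 Y=2 Q=4 C=5 Z=8
Draw 7: a1=13.300, a2=5.400, a3=2.440, a0=21.140; τ=−ln(0.3744)/21.140=0.046 → t=0.481; u2·a0=0.4503·21.140=9.519 ≤ a1=13.300 → R1 fires; E=7 Y=2 Q=5 C=4 Z=8
Draw 8: a1=10.640, a2=5.400, a3=2.440, a0=18.480; τ=−ln(0.7698)/18.480=0.014 → t=0.495; u2·a0=0.3423·18.480=6.326 ≤ a1=10.640 → R1 fires; E=7 Y=2 Q=6 C=3 Z=8
Draw 9: a1=7.980, a2=4.860, a3=2.196, a0=15.036; τ=−ln(0.2682)/15.036=0.088 → t=0.583; u2·a0=0.4920·15.036=7.398 ≤ a1=7.980 → R1 fires; E=7 Y=2 Q=7 C=2 Z=8
Draw 10: a1=5.320, a2=3.780, a3=1.708, a0=10.808; τ=−ln(0.5311)/10.808=0.059 → t=0.641; u2·a0=0.6531·10.808=7.059; a1=5.320 < 7.059 ≤ a1+a2=9.100 → R2 fires; E=7 Y=2 Q=6 C=2 Z=8
Draw 11: a1=5.320, a2=3.240, a3=1.464, a0=10.024; τ=−ln(0.7326)/10.024=0.031 → t=0.672; u2·a0=0.8297·10.024=8.317; a1=5.320 < 8.317 ≤ a1+a2=8.560 → R2 fires; E=7 Y=2 Q=5 C=2 Z=8
Draw 12: a1=5.320, a2=2.700, a3=1.220, a0=9.240; τ=−ln(0.5527)/9.240=0.064 → t=0.736 > T=0.68: stop.
At T=0.68: E=7 Y=2 Q=5 C=2 Z=8; the largest is Z.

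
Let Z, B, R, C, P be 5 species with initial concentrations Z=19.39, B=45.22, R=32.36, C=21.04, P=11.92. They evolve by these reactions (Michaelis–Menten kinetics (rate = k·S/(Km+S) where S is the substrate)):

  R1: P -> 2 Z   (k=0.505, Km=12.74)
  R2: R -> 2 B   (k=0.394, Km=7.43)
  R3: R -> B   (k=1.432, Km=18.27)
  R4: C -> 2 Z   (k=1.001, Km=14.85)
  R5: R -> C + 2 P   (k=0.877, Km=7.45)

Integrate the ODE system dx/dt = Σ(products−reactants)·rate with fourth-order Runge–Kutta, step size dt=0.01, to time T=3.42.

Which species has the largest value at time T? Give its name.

Dominant species at T: B

RK4 with dt=0.01: 342 steps to T=3.42. Trajectory (selected grid times):
t=0.00: Z=19.39 B=45.22 R=32.36 C=21.04 P=11.92
t=0.38: Z=20.02 B=45.81 R=31.62 C=21.09 P=12.37
t=0.76: Z=20.66 B=46.39 R=30.89 C=21.13 P=12.81
t=1.14: Z=21.30 B=46.98 R=30.16 C=21.18 P=13.25
t=1.52: Z=21.95 B=47.55 R=29.44 C=21.22 P=13.68
t=1.90: Z=22.59 B=48.13 R=28.72 C=21.26 P=14.11
t=2.28: Z=23.25 B=48.69 R=28.00 C=21.30 P=14.54
t=2.66: Z=23.90 B=49.26 R=27.30 C=21.34 P=14.96
t=3.04: Z=24.56 B=49.82 R=26.59 C=21.38 P=15.38
t=3.42: Z=25.22 B=50.37 R=25.90 C=21.41 P=15.79
At T=3.42: Z=25.22 B=50.37 R=25.90 C=21.41 P=15.79; the largest is B.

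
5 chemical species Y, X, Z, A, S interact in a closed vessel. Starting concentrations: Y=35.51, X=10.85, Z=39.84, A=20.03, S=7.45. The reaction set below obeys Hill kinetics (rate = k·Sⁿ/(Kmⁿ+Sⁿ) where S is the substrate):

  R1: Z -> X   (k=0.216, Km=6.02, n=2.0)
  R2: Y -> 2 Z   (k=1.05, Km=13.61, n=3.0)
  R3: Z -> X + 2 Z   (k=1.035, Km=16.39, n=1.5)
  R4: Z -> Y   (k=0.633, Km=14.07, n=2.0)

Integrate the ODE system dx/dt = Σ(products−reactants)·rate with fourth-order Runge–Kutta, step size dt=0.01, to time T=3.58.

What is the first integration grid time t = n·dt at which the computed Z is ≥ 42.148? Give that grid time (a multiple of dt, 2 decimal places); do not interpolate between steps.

Threshold first reached at t = 1.14

RK4 with dt=0.01: 358 steps to T=3.58. Trajectory (selected grid times):
t=0.00: Y=35.51 X=10.85 Z=39.84 A=20.03 S=7.45
t=0.40: Y=35.34 X=11.26 Z=40.65 A=20.03 S=7.45
t=0.80: Y=35.17 X=11.68 Z=41.47 A=20.03 S=7.45
t=1.13: Y=35.03 X=12.02 Z=42.14 A=20.03 S=7.45
t=1.14: Y=35.02 X=12.03 Z=42.16 A=20.03 S=7.45
t=1.19: Y=35.00 X=12.09 Z=42.26 A=20.03 S=7.45
t=1.59: Y=34.83 X=12.50 Z=43.08 A=20.03 S=7.45
t=1.99: Y=34.67 X=12.93 Z=43.89 A=20.03 S=7.45
t=2.39: Y=34.50 X=13.35 Z=44.70 A=20.03 S=7.45
t=2.78: Y=34.34 X=13.76 Z=45.50 A=20.03 S=7.45
t=3.18: Y=34.18 X=14.19 Z=46.31 A=20.03 S=7.45
t=3.58: Y=34.01 X=14.62 Z=47.13 A=20.03 S=7.45
Z(1.13)=42.139 < 42.148 but Z(1.14)=42.159 ≥ 42.148, so the first grid time is t=1.14.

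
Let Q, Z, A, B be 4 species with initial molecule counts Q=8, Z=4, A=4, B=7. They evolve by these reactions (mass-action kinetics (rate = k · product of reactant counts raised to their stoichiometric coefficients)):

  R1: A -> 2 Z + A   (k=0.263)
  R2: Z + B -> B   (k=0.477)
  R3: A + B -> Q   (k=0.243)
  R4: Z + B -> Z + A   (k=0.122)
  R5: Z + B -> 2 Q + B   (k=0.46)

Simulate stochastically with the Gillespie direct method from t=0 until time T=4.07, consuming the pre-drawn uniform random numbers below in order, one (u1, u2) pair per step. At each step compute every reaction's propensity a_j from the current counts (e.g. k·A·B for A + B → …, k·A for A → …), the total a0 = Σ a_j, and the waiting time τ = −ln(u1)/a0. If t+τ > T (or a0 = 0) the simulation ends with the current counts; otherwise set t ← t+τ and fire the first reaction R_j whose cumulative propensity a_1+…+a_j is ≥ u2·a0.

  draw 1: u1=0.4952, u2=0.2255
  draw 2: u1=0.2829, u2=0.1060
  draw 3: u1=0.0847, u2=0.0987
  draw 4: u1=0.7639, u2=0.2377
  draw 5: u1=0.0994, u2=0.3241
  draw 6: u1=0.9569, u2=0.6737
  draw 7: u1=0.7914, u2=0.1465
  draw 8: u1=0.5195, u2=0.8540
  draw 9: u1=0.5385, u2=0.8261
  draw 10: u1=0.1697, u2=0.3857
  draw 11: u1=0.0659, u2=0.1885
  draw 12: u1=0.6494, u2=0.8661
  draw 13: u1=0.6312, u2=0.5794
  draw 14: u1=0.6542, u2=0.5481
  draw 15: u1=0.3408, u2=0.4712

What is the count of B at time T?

B at T = 2

t=0.000: Q=8 Z=4 A=4 B=7
Draw 1: a1=1.052, a2=13.356, a3=6.804, a4=3.416, a5=12.880, a0=37.508; τ=−ln(0.4952)/37.508=0.019 → t=0.019; u2·a0=0.2255·37.508=8.458; a1=1.052 < 8.458 ≤ a1+a2=14.408 → R2 fires; Q=8 Z=3 A=4 B=7
Draw 2: a1=1.052, a2=10.017, a3=6.804, a4=2.562, a5=9.660, a0=30.095; τ=−ln(0.2829)/30.095=0.042 → t=0.061; u2·a0=0.1060·30.095=3.190; a1=1.052 < 3.190 ≤ a1+a2=11.069 → R2 fires; Q=8 Z=2 A=4 B=7
Draw 3: a1=1.052, a2=6.678, a3=6.804, a4=1.708, a5=6.440, a0=22.682; τ=−ln(0.0847)/22.682=0.109 → t=0.170; u2·a0=0.0987·22.682=2.239; a1=1.052 < 2.239 ≤ a1+a2=7.730 → R2 fires; Q=8 Z=1 A=4 B=7
Draw 4: a1=1.052, a2=3.339, a3=6.804, a4=0.854, a5=3.220, a0=15.269; τ=−ln(0.7639)/15.269=0.018 → t=0.187; u2·a0=0.2377·15.269=3.629; a1=1.052 < 3.629 ≤ a1+a2=4.391 → R2 fires; Q=8 Z=0 A=4 B=7
Draw 5: a1=1.052, a2=0.000, a3=6.804, a4=0.000, a5=0.000, a0=7.856; τ=−ln(0.0994)/7.856=0.294 → t=0.481; u2·a0=0.3241·7.856=2.546; a1+a2=1.052 < 2.546 ≤ a1+…+a3=7.856 → R3 fires; Q=9 Z=0 A=3 B=6
Draw 6: a1=0.789, a2=0.000, a3=4.374, a4=0.000, a5=0.000, a0=5.163; τ=−ln(0.9569)/5.163=0.009 → t=0.490; u2·a0=0.6737·5.163=3.478; a1+a2=0.789 < 3.478 ≤ a1+…+a3=5.163 → R3 fires; Q=10 Z=0 A=2 B=5
Draw 7: a1=0.526, a2=0.000, a3=2.430, a4=0.000, a5=0.000, a0=2.956; τ=−ln(0.7914)/2.956=0.079 → t=0.569; u2·a0=0.1465·2.956=0.433 ≤ a1=0.526 → R1 fires; Q=10 Z=2 A=2 B=5
Draw 8: a1=0.526, a2=4.770, a3=2.430, a4=1.220, a5=4.600, a0=13.546; τ=−ln(0.5195)/13.546=0.048 → t=0.617; u2·a0=0.8540·13.546=11.568; a1+…+a4=8.946 < 11.568 ≤ a1+…+a5=13.546 → R5 fires; Q=12 Z=1 A=2 B=5
Draw 9: a1=0.526, a2=2.385, a3=2.430, a4=0.610, a5=2.300, a0=8.251; τ=−ln(0.5385)/8.251=0.075 → t=0.692; u2·a0=0.8261·8.251=6.816; a1+…+a4=5.951 < 6.816 ≤ a1+…+a5=8.251 → R5 fires; Q=14 Z=0 A=2 B=5
Draw 10: a1=0.526, a2=0.000, a3=2.430, a4=0.000, a5=0.000, a0=2.956; τ=−ln(0.1697)/2.956=0.600 → t=1.292; u2·a0=0.3857·2.956=1.140; a1+a2=0.526 < 1.140 ≤ a1+…+a3=2.956 → R3 fires; Q=15 Z=0 A=1 B=4
Draw 11: a1=0.263, a2=0.000, a3=0.972, a4=0.000, a5=0.000, a0=1.235; τ=−ln(0.0659)/1.235=2.202 → t=3.494; u2·a0=0.1885·1.235=0.233 ≤ a1=0.263 → R1 fires; Q=15 Z=2 A=1 B=4
Draw 12: a1=0.263, a2=3.816, a3=0.972, a4=0.976, a5=3.680, a0=9.707; τ=−ln(0.6494)/9.707=0.044 → t=3.539; u2·a0=0.8661·9.707=8.407; a1+…+a4=6.027 < 8.407 ≤ a1+…+a5=9.707 → R5 fires; Q=17 Z=1 A=1 B=4
Draw 13: a1=0.263, a2=1.908, a3=0.972, a4=0.488, a5=1.840, a0=5.471; τ=−ln(0.6312)/5.471=0.084 → t=3.623; u2·a0=0.5794·5.471=3.170; a1+…+a3=3.143 < 3.170 ≤ a1+…+a4=3.631 → R4 fires; Q=17 Z=1 A=2 B=3
Draw 14: a1=0.526, a2=1.431, a3=1.458, a4=0.366, a5=1.380, a0=5.161; τ=−ln(0.6542)/5.161=0.082 → t=3.705; u2·a0=0.5481·5.161=2.829; a1+a2=1.957 < 2.829 ≤ a1+…+a3=3.415 → R3 fires; Q=18 Z=1 A=1 B=2
Draw 15: a1=0.263, a2=0.954, a3=0.486, a4=0.244, a5=0.920, a0=2.867; τ=−ln(0.3408)/2.867=0.375 → t=4.080 > T=4.07: stop.
Read off B at T=4.07: 2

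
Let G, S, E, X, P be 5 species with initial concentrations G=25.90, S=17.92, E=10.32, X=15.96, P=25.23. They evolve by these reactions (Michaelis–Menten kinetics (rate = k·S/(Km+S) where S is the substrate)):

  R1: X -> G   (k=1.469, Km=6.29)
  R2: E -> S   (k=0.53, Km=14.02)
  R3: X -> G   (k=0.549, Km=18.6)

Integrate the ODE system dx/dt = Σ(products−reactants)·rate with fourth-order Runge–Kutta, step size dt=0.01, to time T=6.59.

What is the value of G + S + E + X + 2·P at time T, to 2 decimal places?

Check how each reaction changes W = G + S + E + X + 2·P (weight of products minus weight of reactants):
R1: X -> G: (1·1) − (1·1) = 1 − 1 = 0
R2: E -> S: (1·1) − (1·1) = 1 − 1 = 0
R3: X -> G: (1·1) − (1·1) = 1 − 1 = 0
Every reaction leaves W unchanged, so W is conserved and no simulation is needed: W(T) = W(0) = 25.90 + 17.92 + 10.32 + 15.96 + 2·25.23 = 120.56

Value at T = 120.56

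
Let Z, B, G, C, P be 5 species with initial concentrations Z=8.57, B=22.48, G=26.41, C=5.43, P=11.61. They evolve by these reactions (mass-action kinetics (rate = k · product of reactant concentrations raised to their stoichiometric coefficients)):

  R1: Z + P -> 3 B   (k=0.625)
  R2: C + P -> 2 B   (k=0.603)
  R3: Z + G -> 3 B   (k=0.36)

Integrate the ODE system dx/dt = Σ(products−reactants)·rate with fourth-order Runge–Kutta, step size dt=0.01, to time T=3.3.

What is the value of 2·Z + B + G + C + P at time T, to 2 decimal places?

Check how each reaction changes W = 2·Z + B + G + C + P (weight of products minus weight of reactants):
R1: Z + P -> 3 B: (1·3) − (2·1 + 1·1) = 3 − 3 = 0
R2: C + P -> 2 B: (1·2) − (1·1 + 1·1) = 2 − 2 = 0
R3: Z + G -> 3 B: (1·3) − (2·1 + 1·1) = 3 − 3 = 0
Every reaction leaves W unchanged, so W is conserved and no simulation is needed: W(T) = W(0) = 2·8.57 + 22.48 + 26.41 + 5.43 + 11.61 = 83.07

Value at T = 83.07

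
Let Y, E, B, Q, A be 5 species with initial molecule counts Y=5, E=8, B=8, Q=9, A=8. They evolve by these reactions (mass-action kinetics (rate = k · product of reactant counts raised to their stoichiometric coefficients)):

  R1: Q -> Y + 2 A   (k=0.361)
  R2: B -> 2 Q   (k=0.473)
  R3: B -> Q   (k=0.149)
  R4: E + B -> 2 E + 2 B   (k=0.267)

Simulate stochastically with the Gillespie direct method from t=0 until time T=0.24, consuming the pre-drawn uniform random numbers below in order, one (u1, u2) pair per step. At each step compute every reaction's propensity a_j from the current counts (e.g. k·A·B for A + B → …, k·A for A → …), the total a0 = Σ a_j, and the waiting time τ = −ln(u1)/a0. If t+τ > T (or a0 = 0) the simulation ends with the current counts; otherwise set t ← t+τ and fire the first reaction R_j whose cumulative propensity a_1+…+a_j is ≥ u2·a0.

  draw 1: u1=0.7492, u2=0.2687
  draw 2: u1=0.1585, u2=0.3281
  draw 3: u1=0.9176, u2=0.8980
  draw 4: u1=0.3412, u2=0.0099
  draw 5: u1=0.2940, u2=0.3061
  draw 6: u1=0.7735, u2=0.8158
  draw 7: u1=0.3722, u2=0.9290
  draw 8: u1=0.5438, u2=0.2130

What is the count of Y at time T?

t=0.000: Y=5 E=8 B=8 Q=9 A=8
Draw 1: a1=3.249, a2=3.784, a3=1.192, a4=17.088, a0=25.313; τ=−ln(0.7492)/25.313=0.011 → t=0.011; u2·a0=0.2687·25.313=6.802; a1=3.249 < 6.802 ≤ a1+a2=7.033 → R2 fires; Y=5 E=8 B=7 Q=11 A=8
Draw 2: a1=3.971, a2=3.311, a3=1.043, a4=14.952, a0=23.277; τ=−ln(0.1585)/23.277=0.079 → t=0.091; u2·a0=0.3281·23.277=7.637; a1+a2=7.282 < 7.637 ≤ a1+…+a3=8.325 → R3 fires; Y=5 E=8 B=6 Q=12 A=8
Draw 3: a1=4.332, a2=2.838, a3=0.894, a4=12.816, a0=20.880; τ=−ln(0.9176)/20.880=0.004 → t=0.095; u2·a0=0.8980·20.880=18.750; a1+…+a3=8.064 < 18.750 ≤ a1+…+a4=20.880 → R4 fires; Y=5 E=9 B=7 Q=12 A=8
Draw 4: a1=4.332, a2=3.311, a3=1.043, a4=16.821, a0=25.507; τ=−ln(0.3412)/25.507=0.042 → t=0.137; u2·a0=0.0099·25.507=0.253 ≤ a1=4.332 → R1 fires; Y=6 E=9 B=7 Q=11 A=10
Draw 5: a1=3.971, a2=3.311, a3=1.043, a4=16.821, a0=25.146; τ=−ln(0.2940)/25.146=0.049 → t=0.185; u2·a0=0.3061·25.146=7.697; a1+a2=7.282 < 7.697 ≤ a1+…+a3=8.325 → R3 fires; Y=6 E=9 B=6 Q=12 A=10
Draw 6: a1=4.332, a2=2.838, a3=0.894, a4=14.418, a0=22.482; τ=−ln(0.7735)/22.482=0.011 → t=0.197; u2·a0=0.8158·22.482=18.341; a1+…+a3=8.064 < 18.341 ≤ a1+…+a4=22.482 → R4 fires; Y=6 E=10 B=7 Q=12 A=10
Draw 7: a1=4.332, a2=3.311, a3=1.043, a4=18.690, a0=27.376; τ=−ln(0.3722)/27.376=0.036 → t=0.233; u2·a0=0.9290·27.376=25.432; a1+…+a3=8.686 < 25.432 ≤ a1+…+a4=27.376 → R4 fires; Y=6 E=11 B=8 Q=12 A=10
Draw 8: a1=4.332, a2=3.784, a3=1.192, a4=23.496, a0=32.804; τ=−ln(0.5438)/32.804=0.019 → t=0.252 > T=0.24: stop.
Read off Y at T=0.24: 6

Y at T = 6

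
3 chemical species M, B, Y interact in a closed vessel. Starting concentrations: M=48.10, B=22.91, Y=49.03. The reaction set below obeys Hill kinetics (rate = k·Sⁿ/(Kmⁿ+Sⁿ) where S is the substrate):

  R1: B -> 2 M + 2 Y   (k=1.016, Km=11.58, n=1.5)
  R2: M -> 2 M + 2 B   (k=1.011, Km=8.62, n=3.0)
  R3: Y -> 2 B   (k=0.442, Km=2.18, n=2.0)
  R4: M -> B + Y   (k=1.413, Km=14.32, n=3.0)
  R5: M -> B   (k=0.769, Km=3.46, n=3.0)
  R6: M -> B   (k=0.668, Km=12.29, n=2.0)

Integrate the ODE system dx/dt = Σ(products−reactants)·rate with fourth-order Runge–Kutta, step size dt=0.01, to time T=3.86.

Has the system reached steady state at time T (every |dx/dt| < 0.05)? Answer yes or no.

RK4 with dt=0.01: 386 steps to T=3.86. Trajectory (selected grid times):
t=0.00: M=48.10 B=22.91 Y=49.03
t=0.43: M=47.99 B=25.02 Y=50.09
t=0.86: M=47.91 B=27.12 Y=51.16
t=1.29: M=47.84 B=29.21 Y=52.26
t=1.72: M=47.79 B=31.29 Y=53.36
t=2.14: M=47.75 B=33.32 Y=54.46
t=2.57: M=47.72 B=35.39 Y=55.59
t=3.00: M=47.70 B=37.45 Y=56.73
t=3.43: M=47.69 B=39.51 Y=57.89
t=3.86: M=47.69 B=41.57 Y=59.05
Rates at T: R1=0.8858, R2=1.0051, R3=0.4414, R4=1.3758, R5=0.7687, R6=0.6264
dx/dt at T (Σ net stoichiometry × rate): M=+0.0057, B=+4.7780, Y=+2.7059
Largest |dx/dt| is |+4.7780| (B) ≥ 0.05 → not steady.

Steady state at T: no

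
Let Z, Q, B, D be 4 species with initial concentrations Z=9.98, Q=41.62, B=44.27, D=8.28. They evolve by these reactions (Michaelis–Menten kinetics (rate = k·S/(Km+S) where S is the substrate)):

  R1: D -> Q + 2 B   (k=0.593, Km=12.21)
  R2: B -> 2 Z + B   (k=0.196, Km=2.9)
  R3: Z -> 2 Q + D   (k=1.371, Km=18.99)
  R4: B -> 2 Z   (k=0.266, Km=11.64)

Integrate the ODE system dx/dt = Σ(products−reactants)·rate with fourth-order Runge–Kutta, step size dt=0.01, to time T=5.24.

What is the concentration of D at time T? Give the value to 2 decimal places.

RK4 with dt=0.01: 524 steps to T=5.24. Trajectory (selected grid times):
t=0.00: Z=9.98 Q=41.62 B=44.27 D=8.28
t=0.58: Z=10.16 Q=42.31 B=44.43 D=8.42
t=1.16: Z=10.34 Q=43.01 B=44.59 D=8.55
t=1.75: Z=10.52 Q=43.73 B=44.75 D=8.70
t=2.33: Z=10.69 Q=44.44 B=44.92 D=8.84
t=2.91: Z=10.87 Q=45.16 B=45.08 D=8.98
t=3.49: Z=11.03 Q=45.89 B=45.25 D=9.12
t=4.08: Z=11.20 Q=46.64 B=45.43 D=9.27
t=4.66: Z=11.36 Q=47.38 B=45.61 D=9.42
t=5.24: Z=11.53 Q=48.13 B=45.78 D=9.57
Read off D at T=5.24: 9.57

D at T = 9.57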